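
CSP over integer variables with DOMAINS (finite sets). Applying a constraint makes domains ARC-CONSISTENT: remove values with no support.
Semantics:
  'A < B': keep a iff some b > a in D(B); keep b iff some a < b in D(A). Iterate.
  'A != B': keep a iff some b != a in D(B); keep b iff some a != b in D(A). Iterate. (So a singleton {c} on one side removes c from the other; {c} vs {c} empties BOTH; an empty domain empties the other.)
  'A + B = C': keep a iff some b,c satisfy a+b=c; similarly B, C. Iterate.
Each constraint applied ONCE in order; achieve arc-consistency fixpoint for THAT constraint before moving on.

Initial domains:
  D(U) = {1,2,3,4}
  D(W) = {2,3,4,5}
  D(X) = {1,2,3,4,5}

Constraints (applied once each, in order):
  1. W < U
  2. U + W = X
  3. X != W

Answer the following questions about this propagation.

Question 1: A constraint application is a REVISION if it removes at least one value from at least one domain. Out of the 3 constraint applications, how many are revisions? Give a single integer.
Answer: 2

Derivation:
Constraint 1 (W < U) on D(W)={2,3,4,5} D(U)={1,2,3,4}: W {2,3,4,5}->{2,3}; U {1,2,3,4}->{3,4} => REVISION
Constraint 2 (U + W = X) on D(U)={3,4} D(W)={2,3} D(X)={1,2,3,4,5}: U {3,4}->{3}; W {2,3}->{2}; X {1,2,3,4,5}->{5} => REVISION
Constraint 3 (X != W) on D(X)={5} D(W)={2}: no change => not a revision
Total revisions = 2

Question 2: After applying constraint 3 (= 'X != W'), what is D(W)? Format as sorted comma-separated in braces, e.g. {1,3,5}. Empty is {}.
Constraint 1 (W < U) on D(W)={2,3,4,5} D(U)={1,2,3,4}: W {2,3,4,5}->{2,3}; U {1,2,3,4}->{3,4}
Constraint 2 (U + W = X) on D(U)={3,4} D(W)={2,3} D(X)={1,2,3,4,5}: U {3,4}->{3}; W {2,3}->{2}; X {1,2,3,4,5}->{5}
Constraint 3 (X != W) on D(X)={5} D(W)={2}: no change
So after constraint 3: D(W) = {2}

Answer: {2}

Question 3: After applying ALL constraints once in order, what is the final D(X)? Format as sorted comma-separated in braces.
Constraint 1 (W < U) on D(W)={2,3,4,5} D(U)={1,2,3,4}: W {2,3,4,5}->{2,3}; U {1,2,3,4}->{3,4}
Constraint 2 (U + W = X) on D(U)={3,4} D(W)={2,3} D(X)={1,2,3,4,5}: U {3,4}->{3}; W {2,3}->{2}; X {1,2,3,4,5}->{5}
Constraint 3 (X != W) on D(X)={5} D(W)={2}: no change
So after all 3 constraints: D(X) = {5}

Answer: {5}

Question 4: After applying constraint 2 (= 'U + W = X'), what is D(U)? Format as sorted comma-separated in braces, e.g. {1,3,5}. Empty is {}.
Constraint 1 (W < U) on D(W)={2,3,4,5} D(U)={1,2,3,4}: W {2,3,4,5}->{2,3}; U {1,2,3,4}->{3,4}
Constraint 2 (U + W = X) on D(U)={3,4} D(W)={2,3} D(X)={1,2,3,4,5}: U {3,4}->{3}; W {2,3}->{2}; X {1,2,3,4,5}->{5}
So after constraint 2: D(U) = {3}

Answer: {3}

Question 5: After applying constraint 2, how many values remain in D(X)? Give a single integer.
Constraint 1 (W < U) on D(W)={2,3,4,5} D(U)={1,2,3,4}: W {2,3,4,5}->{2,3}; U {1,2,3,4}->{3,4}
Constraint 2 (U + W = X) on D(U)={3,4} D(W)={2,3} D(X)={1,2,3,4,5}: U {3,4}->{3}; W {2,3}->{2}; X {1,2,3,4,5}->{5}
So after constraint 2: D(X)={5}, size = 1

Answer: 1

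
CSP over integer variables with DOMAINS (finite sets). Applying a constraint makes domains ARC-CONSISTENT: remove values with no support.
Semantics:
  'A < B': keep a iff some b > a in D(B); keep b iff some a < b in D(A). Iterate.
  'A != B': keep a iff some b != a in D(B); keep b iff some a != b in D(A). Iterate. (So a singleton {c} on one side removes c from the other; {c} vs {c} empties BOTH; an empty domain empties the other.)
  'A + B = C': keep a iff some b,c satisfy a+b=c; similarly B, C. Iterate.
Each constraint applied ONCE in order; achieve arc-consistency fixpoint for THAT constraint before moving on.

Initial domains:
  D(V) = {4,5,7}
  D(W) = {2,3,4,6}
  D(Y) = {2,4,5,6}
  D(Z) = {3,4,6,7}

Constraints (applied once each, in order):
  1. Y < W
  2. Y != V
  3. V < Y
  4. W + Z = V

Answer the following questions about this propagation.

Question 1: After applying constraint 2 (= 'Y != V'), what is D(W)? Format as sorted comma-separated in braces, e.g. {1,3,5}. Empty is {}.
Constraint 1 (Y < W) on D(Y)={2,4,5,6} D(W)={2,3,4,6}: Y {2,4,5,6}->{2,4,5}; W {2,3,4,6}->{3,4,6}
Constraint 2 (Y != V) on D(Y)={2,4,5} D(V)={4,5,7}: no change
So after constraint 2: D(W) = {3,4,6}

Answer: {3,4,6}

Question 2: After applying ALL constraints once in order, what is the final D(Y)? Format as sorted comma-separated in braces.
Answer: {5}

Derivation:
Constraint 1 (Y < W) on D(Y)={2,4,5,6} D(W)={2,3,4,6}: Y {2,4,5,6}->{2,4,5}; W {2,3,4,6}->{3,4,6}
Constraint 2 (Y != V) on D(Y)={2,4,5} D(V)={4,5,7}: no change
Constraint 3 (V < Y) on D(V)={4,5,7} D(Y)={2,4,5}: V {4,5,7}->{4}; Y {2,4,5}->{5}
Constraint 4 (W + Z = V) on D(W)={3,4,6} D(Z)={3,4,6,7} D(V)={4}: W {3,4,6}->{}; Z {3,4,6,7}->{}; V {4}->{}
So after all 4 constraints: D(Y) = {5}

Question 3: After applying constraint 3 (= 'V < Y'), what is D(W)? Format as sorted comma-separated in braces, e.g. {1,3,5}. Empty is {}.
Answer: {3,4,6}

Derivation:
Constraint 1 (Y < W) on D(Y)={2,4,5,6} D(W)={2,3,4,6}: Y {2,4,5,6}->{2,4,5}; W {2,3,4,6}->{3,4,6}
Constraint 2 (Y != V) on D(Y)={2,4,5} D(V)={4,5,7}: no change
Constraint 3 (V < Y) on D(V)={4,5,7} D(Y)={2,4,5}: V {4,5,7}->{4}; Y {2,4,5}->{5}
So after constraint 3: D(W) = {3,4,6}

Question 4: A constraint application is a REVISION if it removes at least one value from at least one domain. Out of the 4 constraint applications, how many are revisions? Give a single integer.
Constraint 1 (Y < W) on D(Y)={2,4,5,6} D(W)={2,3,4,6}: Y {2,4,5,6}->{2,4,5}; W {2,3,4,6}->{3,4,6} => REVISION
Constraint 2 (Y != V) on D(Y)={2,4,5} D(V)={4,5,7}: no change => not a revision
Constraint 3 (V < Y) on D(V)={4,5,7} D(Y)={2,4,5}: V {4,5,7}->{4}; Y {2,4,5}->{5} => REVISION
Constraint 4 (W + Z = V) on D(W)={3,4,6} D(Z)={3,4,6,7} D(V)={4}: W {3,4,6}->{}; Z {3,4,6,7}->{}; V {4}->{} => REVISION
Total revisions = 3

Answer: 3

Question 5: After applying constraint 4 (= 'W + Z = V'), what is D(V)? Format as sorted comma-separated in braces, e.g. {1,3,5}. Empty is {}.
Constraint 1 (Y < W) on D(Y)={2,4,5,6} D(W)={2,3,4,6}: Y {2,4,5,6}->{2,4,5}; W {2,3,4,6}->{3,4,6}
Constraint 2 (Y != V) on D(Y)={2,4,5} D(V)={4,5,7}: no change
Constraint 3 (V < Y) on D(V)={4,5,7} D(Y)={2,4,5}: V {4,5,7}->{4}; Y {2,4,5}->{5}
Constraint 4 (W + Z = V) on D(W)={3,4,6} D(Z)={3,4,6,7} D(V)={4}: W {3,4,6}->{}; Z {3,4,6,7}->{}; V {4}->{}
So after constraint 4: D(V) = {}

Answer: {}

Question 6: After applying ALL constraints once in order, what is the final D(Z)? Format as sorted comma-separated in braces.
Constraint 1 (Y < W) on D(Y)={2,4,5,6} D(W)={2,3,4,6}: Y {2,4,5,6}->{2,4,5}; W {2,3,4,6}->{3,4,6}
Constraint 2 (Y != V) on D(Y)={2,4,5} D(V)={4,5,7}: no change
Constraint 3 (V < Y) on D(V)={4,5,7} D(Y)={2,4,5}: V {4,5,7}->{4}; Y {2,4,5}->{5}
Constraint 4 (W + Z = V) on D(W)={3,4,6} D(Z)={3,4,6,7} D(V)={4}: W {3,4,6}->{}; Z {3,4,6,7}->{}; V {4}->{}
So after all 4 constraints: D(Z) = {}

Answer: {}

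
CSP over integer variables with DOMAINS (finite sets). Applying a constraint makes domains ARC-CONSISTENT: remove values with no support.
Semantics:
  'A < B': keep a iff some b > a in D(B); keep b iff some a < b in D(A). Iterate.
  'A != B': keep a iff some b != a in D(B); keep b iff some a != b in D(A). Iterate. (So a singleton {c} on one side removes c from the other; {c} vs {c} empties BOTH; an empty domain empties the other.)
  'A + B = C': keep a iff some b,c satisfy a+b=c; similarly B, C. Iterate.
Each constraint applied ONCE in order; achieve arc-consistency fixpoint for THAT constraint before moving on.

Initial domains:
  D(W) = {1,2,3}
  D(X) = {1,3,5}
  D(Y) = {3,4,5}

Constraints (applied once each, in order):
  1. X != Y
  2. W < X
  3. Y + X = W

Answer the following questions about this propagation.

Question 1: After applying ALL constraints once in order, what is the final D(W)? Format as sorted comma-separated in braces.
Answer: {}

Derivation:
Constraint 1 (X != Y) on D(X)={1,3,5} D(Y)={3,4,5}: no change
Constraint 2 (W < X) on D(W)={1,2,3} D(X)={1,3,5}: X {1,3,5}->{3,5}
Constraint 3 (Y + X = W) on D(Y)={3,4,5} D(X)={3,5} D(W)={1,2,3}: Y {3,4,5}->{}; X {3,5}->{}; W {1,2,3}->{}
So after all 3 constraints: D(W) = {}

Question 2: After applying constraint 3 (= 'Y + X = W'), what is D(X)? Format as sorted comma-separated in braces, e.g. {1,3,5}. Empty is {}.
Constraint 1 (X != Y) on D(X)={1,3,5} D(Y)={3,4,5}: no change
Constraint 2 (W < X) on D(W)={1,2,3} D(X)={1,3,5}: X {1,3,5}->{3,5}
Constraint 3 (Y + X = W) on D(Y)={3,4,5} D(X)={3,5} D(W)={1,2,3}: Y {3,4,5}->{}; X {3,5}->{}; W {1,2,3}->{}
So after constraint 3: D(X) = {}

Answer: {}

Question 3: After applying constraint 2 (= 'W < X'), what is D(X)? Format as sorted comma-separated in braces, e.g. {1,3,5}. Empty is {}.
Answer: {3,5}

Derivation:
Constraint 1 (X != Y) on D(X)={1,3,5} D(Y)={3,4,5}: no change
Constraint 2 (W < X) on D(W)={1,2,3} D(X)={1,3,5}: X {1,3,5}->{3,5}
So after constraint 2: D(X) = {3,5}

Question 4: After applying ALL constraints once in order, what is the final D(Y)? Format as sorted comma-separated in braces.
Answer: {}

Derivation:
Constraint 1 (X != Y) on D(X)={1,3,5} D(Y)={3,4,5}: no change
Constraint 2 (W < X) on D(W)={1,2,3} D(X)={1,3,5}: X {1,3,5}->{3,5}
Constraint 3 (Y + X = W) on D(Y)={3,4,5} D(X)={3,5} D(W)={1,2,3}: Y {3,4,5}->{}; X {3,5}->{}; W {1,2,3}->{}
So after all 3 constraints: D(Y) = {}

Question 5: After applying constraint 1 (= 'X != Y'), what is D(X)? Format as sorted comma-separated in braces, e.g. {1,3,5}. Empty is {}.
Answer: {1,3,5}

Derivation:
Constraint 1 (X != Y) on D(X)={1,3,5} D(Y)={3,4,5}: no change
So after constraint 1: D(X) = {1,3,5}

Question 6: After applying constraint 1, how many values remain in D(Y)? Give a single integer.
Answer: 3

Derivation:
Constraint 1 (X != Y) on D(X)={1,3,5} D(Y)={3,4,5}: no change
So after constraint 1: D(Y)={3,4,5}, size = 3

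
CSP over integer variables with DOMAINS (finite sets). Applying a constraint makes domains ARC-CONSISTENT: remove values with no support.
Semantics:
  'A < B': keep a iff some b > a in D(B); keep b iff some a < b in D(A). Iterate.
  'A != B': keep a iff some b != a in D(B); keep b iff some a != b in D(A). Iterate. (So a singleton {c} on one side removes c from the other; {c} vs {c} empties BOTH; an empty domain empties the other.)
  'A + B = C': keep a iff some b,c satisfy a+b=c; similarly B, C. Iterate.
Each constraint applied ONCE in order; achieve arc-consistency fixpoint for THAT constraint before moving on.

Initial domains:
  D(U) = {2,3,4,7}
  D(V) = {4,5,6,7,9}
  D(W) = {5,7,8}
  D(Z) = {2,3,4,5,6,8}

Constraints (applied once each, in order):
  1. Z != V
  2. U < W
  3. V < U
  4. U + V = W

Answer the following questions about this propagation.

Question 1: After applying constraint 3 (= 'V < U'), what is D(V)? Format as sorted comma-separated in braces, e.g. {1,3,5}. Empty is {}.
Constraint 1 (Z != V) on D(Z)={2,3,4,5,6,8} D(V)={4,5,6,7,9}: no change
Constraint 2 (U < W) on D(U)={2,3,4,7} D(W)={5,7,8}: no change
Constraint 3 (V < U) on D(V)={4,5,6,7,9} D(U)={2,3,4,7}: V {4,5,6,7,9}->{4,5,6}; U {2,3,4,7}->{7}
So after constraint 3: D(V) = {4,5,6}

Answer: {4,5,6}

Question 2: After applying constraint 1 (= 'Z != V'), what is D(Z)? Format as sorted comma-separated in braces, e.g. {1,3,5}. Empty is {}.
Answer: {2,3,4,5,6,8}

Derivation:
Constraint 1 (Z != V) on D(Z)={2,3,4,5,6,8} D(V)={4,5,6,7,9}: no change
So after constraint 1: D(Z) = {2,3,4,5,6,8}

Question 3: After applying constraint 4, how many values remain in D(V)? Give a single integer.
Constraint 1 (Z != V) on D(Z)={2,3,4,5,6,8} D(V)={4,5,6,7,9}: no change
Constraint 2 (U < W) on D(U)={2,3,4,7} D(W)={5,7,8}: no change
Constraint 3 (V < U) on D(V)={4,5,6,7,9} D(U)={2,3,4,7}: V {4,5,6,7,9}->{4,5,6}; U {2,3,4,7}->{7}
Constraint 4 (U + V = W) on D(U)={7} D(V)={4,5,6} D(W)={5,7,8}: U {7}->{}; V {4,5,6}->{}; W {5,7,8}->{}
So after constraint 4: D(V)={}, size = 0

Answer: 0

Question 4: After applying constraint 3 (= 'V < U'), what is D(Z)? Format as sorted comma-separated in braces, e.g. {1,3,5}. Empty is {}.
Answer: {2,3,4,5,6,8}

Derivation:
Constraint 1 (Z != V) on D(Z)={2,3,4,5,6,8} D(V)={4,5,6,7,9}: no change
Constraint 2 (U < W) on D(U)={2,3,4,7} D(W)={5,7,8}: no change
Constraint 3 (V < U) on D(V)={4,5,6,7,9} D(U)={2,3,4,7}: V {4,5,6,7,9}->{4,5,6}; U {2,3,4,7}->{7}
So after constraint 3: D(Z) = {2,3,4,5,6,8}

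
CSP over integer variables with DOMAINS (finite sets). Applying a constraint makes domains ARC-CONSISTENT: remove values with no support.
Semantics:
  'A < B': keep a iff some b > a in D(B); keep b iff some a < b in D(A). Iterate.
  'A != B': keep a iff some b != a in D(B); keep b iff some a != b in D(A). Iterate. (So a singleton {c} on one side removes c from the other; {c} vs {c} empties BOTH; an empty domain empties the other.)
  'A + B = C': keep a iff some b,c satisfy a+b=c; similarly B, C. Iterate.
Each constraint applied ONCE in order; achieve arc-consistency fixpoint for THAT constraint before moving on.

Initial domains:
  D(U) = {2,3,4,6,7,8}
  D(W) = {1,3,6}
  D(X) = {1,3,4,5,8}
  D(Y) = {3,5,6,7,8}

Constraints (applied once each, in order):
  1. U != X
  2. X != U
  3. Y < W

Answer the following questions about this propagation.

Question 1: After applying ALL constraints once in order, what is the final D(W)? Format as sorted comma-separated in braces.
Answer: {6}

Derivation:
Constraint 1 (U != X) on D(U)={2,3,4,6,7,8} D(X)={1,3,4,5,8}: no change
Constraint 2 (X != U) on D(X)={1,3,4,5,8} D(U)={2,3,4,6,7,8}: no change
Constraint 3 (Y < W) on D(Y)={3,5,6,7,8} D(W)={1,3,6}: Y {3,5,6,7,8}->{3,5}; W {1,3,6}->{6}
So after all 3 constraints: D(W) = {6}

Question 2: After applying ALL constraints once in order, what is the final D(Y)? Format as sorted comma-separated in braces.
Answer: {3,5}

Derivation:
Constraint 1 (U != X) on D(U)={2,3,4,6,7,8} D(X)={1,3,4,5,8}: no change
Constraint 2 (X != U) on D(X)={1,3,4,5,8} D(U)={2,3,4,6,7,8}: no change
Constraint 3 (Y < W) on D(Y)={3,5,6,7,8} D(W)={1,3,6}: Y {3,5,6,7,8}->{3,5}; W {1,3,6}->{6}
So after all 3 constraints: D(Y) = {3,5}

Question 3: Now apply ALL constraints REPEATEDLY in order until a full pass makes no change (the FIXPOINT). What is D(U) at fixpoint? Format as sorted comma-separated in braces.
Answer: {2,3,4,6,7,8}

Derivation:
pass 0 (initial): D(U)={2,3,4,6,7,8}
pass 1: W {1,3,6}->{6}; Y {3,5,6,7,8}->{3,5}
pass 2: no change
Fixpoint after 2 passes: D(U) = {2,3,4,6,7,8}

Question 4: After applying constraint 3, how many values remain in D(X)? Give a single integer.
Answer: 5

Derivation:
Constraint 1 (U != X) on D(U)={2,3,4,6,7,8} D(X)={1,3,4,5,8}: no change
Constraint 2 (X != U) on D(X)={1,3,4,5,8} D(U)={2,3,4,6,7,8}: no change
Constraint 3 (Y < W) on D(Y)={3,5,6,7,8} D(W)={1,3,6}: Y {3,5,6,7,8}->{3,5}; W {1,3,6}->{6}
So after constraint 3: D(X)={1,3,4,5,8}, size = 5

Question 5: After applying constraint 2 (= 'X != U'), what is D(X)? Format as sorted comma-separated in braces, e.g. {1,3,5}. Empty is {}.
Constraint 1 (U != X) on D(U)={2,3,4,6,7,8} D(X)={1,3,4,5,8}: no change
Constraint 2 (X != U) on D(X)={1,3,4,5,8} D(U)={2,3,4,6,7,8}: no change
So after constraint 2: D(X) = {1,3,4,5,8}

Answer: {1,3,4,5,8}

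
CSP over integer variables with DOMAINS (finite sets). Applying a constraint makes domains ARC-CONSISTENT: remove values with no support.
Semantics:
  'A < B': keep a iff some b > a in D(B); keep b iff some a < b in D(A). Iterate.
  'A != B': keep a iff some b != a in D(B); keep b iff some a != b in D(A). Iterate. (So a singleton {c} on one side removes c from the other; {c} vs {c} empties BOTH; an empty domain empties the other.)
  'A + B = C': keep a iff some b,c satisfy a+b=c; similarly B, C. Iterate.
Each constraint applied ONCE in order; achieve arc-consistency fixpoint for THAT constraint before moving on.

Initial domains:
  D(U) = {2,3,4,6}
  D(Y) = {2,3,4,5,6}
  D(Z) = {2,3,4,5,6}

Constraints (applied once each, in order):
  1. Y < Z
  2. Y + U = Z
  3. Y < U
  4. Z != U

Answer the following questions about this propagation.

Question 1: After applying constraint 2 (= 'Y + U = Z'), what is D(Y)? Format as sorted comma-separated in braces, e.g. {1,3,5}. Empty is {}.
Constraint 1 (Y < Z) on D(Y)={2,3,4,5,6} D(Z)={2,3,4,5,6}: Y {2,3,4,5,6}->{2,3,4,5}; Z {2,3,4,5,6}->{3,4,5,6}
Constraint 2 (Y + U = Z) on D(Y)={2,3,4,5} D(U)={2,3,4,6} D(Z)={3,4,5,6}: Y {2,3,4,5}->{2,3,4}; U {2,3,4,6}->{2,3,4}; Z {3,4,5,6}->{4,5,6}
So after constraint 2: D(Y) = {2,3,4}

Answer: {2,3,4}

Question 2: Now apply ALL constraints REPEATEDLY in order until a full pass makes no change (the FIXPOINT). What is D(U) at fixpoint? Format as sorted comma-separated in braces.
pass 0 (initial): D(U)={2,3,4,6}
pass 1: U {2,3,4,6}->{3,4}; Y {2,3,4,5,6}->{2,3}; Z {2,3,4,5,6}->{4,5,6}
pass 2: Z {4,5,6}->{5,6}
pass 3: no change
Fixpoint after 3 passes: D(U) = {3,4}

Answer: {3,4}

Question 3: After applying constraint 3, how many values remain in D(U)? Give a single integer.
Answer: 2

Derivation:
Constraint 1 (Y < Z) on D(Y)={2,3,4,5,6} D(Z)={2,3,4,5,6}: Y {2,3,4,5,6}->{2,3,4,5}; Z {2,3,4,5,6}->{3,4,5,6}
Constraint 2 (Y + U = Z) on D(Y)={2,3,4,5} D(U)={2,3,4,6} D(Z)={3,4,5,6}: Y {2,3,4,5}->{2,3,4}; U {2,3,4,6}->{2,3,4}; Z {3,4,5,6}->{4,5,6}
Constraint 3 (Y < U) on D(Y)={2,3,4} D(U)={2,3,4}: Y {2,3,4}->{2,3}; U {2,3,4}->{3,4}
So after constraint 3: D(U)={3,4}, size = 2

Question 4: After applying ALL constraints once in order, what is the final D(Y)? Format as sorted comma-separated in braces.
Constraint 1 (Y < Z) on D(Y)={2,3,4,5,6} D(Z)={2,3,4,5,6}: Y {2,3,4,5,6}->{2,3,4,5}; Z {2,3,4,5,6}->{3,4,5,6}
Constraint 2 (Y + U = Z) on D(Y)={2,3,4,5} D(U)={2,3,4,6} D(Z)={3,4,5,6}: Y {2,3,4,5}->{2,3,4}; U {2,3,4,6}->{2,3,4}; Z {3,4,5,6}->{4,5,6}
Constraint 3 (Y < U) on D(Y)={2,3,4} D(U)={2,3,4}: Y {2,3,4}->{2,3}; U {2,3,4}->{3,4}
Constraint 4 (Z != U) on D(Z)={4,5,6} D(U)={3,4}: no change
So after all 4 constraints: D(Y) = {2,3}

Answer: {2,3}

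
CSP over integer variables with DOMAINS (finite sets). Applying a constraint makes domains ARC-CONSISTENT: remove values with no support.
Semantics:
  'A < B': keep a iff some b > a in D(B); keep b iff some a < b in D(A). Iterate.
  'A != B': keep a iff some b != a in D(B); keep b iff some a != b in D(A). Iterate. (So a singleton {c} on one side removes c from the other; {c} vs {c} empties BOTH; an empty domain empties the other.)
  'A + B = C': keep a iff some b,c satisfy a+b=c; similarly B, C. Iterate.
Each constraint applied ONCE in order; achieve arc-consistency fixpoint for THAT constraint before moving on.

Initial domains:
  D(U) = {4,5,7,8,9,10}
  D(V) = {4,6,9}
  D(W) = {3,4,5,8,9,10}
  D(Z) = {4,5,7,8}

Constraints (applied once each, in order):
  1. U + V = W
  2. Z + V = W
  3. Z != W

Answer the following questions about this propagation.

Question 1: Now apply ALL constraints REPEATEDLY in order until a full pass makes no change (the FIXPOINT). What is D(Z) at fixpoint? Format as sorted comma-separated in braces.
pass 0 (initial): D(Z)={4,5,7,8}
pass 1: U {4,5,7,8,9,10}->{4,5}; V {4,6,9}->{4,6}; W {3,4,5,8,9,10}->{8,9,10}; Z {4,5,7,8}->{4,5}
pass 2: no change
Fixpoint after 2 passes: D(Z) = {4,5}

Answer: {4,5}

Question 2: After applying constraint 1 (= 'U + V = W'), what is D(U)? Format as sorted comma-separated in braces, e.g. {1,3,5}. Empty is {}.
Constraint 1 (U + V = W) on D(U)={4,5,7,8,9,10} D(V)={4,6,9} D(W)={3,4,5,8,9,10}: U {4,5,7,8,9,10}->{4,5}; V {4,6,9}->{4,6}; W {3,4,5,8,9,10}->{8,9,10}
So after constraint 1: D(U) = {4,5}

Answer: {4,5}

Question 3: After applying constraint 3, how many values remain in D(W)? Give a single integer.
Answer: 3

Derivation:
Constraint 1 (U + V = W) on D(U)={4,5,7,8,9,10} D(V)={4,6,9} D(W)={3,4,5,8,9,10}: U {4,5,7,8,9,10}->{4,5}; V {4,6,9}->{4,6}; W {3,4,5,8,9,10}->{8,9,10}
Constraint 2 (Z + V = W) on D(Z)={4,5,7,8} D(V)={4,6} D(W)={8,9,10}: Z {4,5,7,8}->{4,5}
Constraint 3 (Z != W) on D(Z)={4,5} D(W)={8,9,10}: no change
So after constraint 3: D(W)={8,9,10}, size = 3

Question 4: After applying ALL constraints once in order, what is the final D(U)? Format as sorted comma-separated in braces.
Constraint 1 (U + V = W) on D(U)={4,5,7,8,9,10} D(V)={4,6,9} D(W)={3,4,5,8,9,10}: U {4,5,7,8,9,10}->{4,5}; V {4,6,9}->{4,6}; W {3,4,5,8,9,10}->{8,9,10}
Constraint 2 (Z + V = W) on D(Z)={4,5,7,8} D(V)={4,6} D(W)={8,9,10}: Z {4,5,7,8}->{4,5}
Constraint 3 (Z != W) on D(Z)={4,5} D(W)={8,9,10}: no change
So after all 3 constraints: D(U) = {4,5}

Answer: {4,5}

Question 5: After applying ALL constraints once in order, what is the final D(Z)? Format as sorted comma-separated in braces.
Answer: {4,5}

Derivation:
Constraint 1 (U + V = W) on D(U)={4,5,7,8,9,10} D(V)={4,6,9} D(W)={3,4,5,8,9,10}: U {4,5,7,8,9,10}->{4,5}; V {4,6,9}->{4,6}; W {3,4,5,8,9,10}->{8,9,10}
Constraint 2 (Z + V = W) on D(Z)={4,5,7,8} D(V)={4,6} D(W)={8,9,10}: Z {4,5,7,8}->{4,5}
Constraint 3 (Z != W) on D(Z)={4,5} D(W)={8,9,10}: no change
So after all 3 constraints: D(Z) = {4,5}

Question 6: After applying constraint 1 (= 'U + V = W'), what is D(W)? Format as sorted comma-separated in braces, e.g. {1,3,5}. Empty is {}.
Answer: {8,9,10}

Derivation:
Constraint 1 (U + V = W) on D(U)={4,5,7,8,9,10} D(V)={4,6,9} D(W)={3,4,5,8,9,10}: U {4,5,7,8,9,10}->{4,5}; V {4,6,9}->{4,6}; W {3,4,5,8,9,10}->{8,9,10}
So after constraint 1: D(W) = {8,9,10}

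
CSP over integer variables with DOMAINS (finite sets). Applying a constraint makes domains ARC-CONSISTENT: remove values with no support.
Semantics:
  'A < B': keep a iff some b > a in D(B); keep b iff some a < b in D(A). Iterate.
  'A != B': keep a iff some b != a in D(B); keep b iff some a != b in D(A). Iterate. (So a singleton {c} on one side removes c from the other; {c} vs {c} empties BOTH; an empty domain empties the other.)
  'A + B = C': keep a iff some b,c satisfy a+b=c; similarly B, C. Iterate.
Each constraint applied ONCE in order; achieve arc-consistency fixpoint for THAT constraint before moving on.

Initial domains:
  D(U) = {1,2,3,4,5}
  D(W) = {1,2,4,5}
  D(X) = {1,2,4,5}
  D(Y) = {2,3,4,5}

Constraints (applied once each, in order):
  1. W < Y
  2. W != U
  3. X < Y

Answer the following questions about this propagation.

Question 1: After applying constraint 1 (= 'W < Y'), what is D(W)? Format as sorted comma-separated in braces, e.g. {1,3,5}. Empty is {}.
Constraint 1 (W < Y) on D(W)={1,2,4,5} D(Y)={2,3,4,5}: W {1,2,4,5}->{1,2,4}
So after constraint 1: D(W) = {1,2,4}

Answer: {1,2,4}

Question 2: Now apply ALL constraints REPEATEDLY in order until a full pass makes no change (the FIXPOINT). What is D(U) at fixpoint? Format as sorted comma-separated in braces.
pass 0 (initial): D(U)={1,2,3,4,5}
pass 1: W {1,2,4,5}->{1,2,4}; X {1,2,4,5}->{1,2,4}
pass 2: no change
Fixpoint after 2 passes: D(U) = {1,2,3,4,5}

Answer: {1,2,3,4,5}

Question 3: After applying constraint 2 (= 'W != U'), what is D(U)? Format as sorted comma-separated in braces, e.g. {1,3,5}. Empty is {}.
Constraint 1 (W < Y) on D(W)={1,2,4,5} D(Y)={2,3,4,5}: W {1,2,4,5}->{1,2,4}
Constraint 2 (W != U) on D(W)={1,2,4} D(U)={1,2,3,4,5}: no change
So after constraint 2: D(U) = {1,2,3,4,5}

Answer: {1,2,3,4,5}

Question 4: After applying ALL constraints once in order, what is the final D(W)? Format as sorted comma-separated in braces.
Constraint 1 (W < Y) on D(W)={1,2,4,5} D(Y)={2,3,4,5}: W {1,2,4,5}->{1,2,4}
Constraint 2 (W != U) on D(W)={1,2,4} D(U)={1,2,3,4,5}: no change
Constraint 3 (X < Y) on D(X)={1,2,4,5} D(Y)={2,3,4,5}: X {1,2,4,5}->{1,2,4}
So after all 3 constraints: D(W) = {1,2,4}

Answer: {1,2,4}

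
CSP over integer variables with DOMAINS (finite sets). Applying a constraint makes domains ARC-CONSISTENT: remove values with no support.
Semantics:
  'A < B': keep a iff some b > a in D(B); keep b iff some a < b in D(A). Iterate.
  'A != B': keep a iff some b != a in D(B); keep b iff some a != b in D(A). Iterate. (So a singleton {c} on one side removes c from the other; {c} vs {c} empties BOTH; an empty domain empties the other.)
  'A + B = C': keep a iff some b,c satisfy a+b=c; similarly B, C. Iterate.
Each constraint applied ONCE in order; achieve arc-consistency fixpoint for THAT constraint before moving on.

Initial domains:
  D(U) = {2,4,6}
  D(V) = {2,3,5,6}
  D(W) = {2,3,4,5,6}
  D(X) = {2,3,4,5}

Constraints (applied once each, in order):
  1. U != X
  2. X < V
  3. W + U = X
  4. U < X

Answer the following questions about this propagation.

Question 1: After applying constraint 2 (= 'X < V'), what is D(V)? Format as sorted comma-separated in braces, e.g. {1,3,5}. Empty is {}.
Answer: {3,5,6}

Derivation:
Constraint 1 (U != X) on D(U)={2,4,6} D(X)={2,3,4,5}: no change
Constraint 2 (X < V) on D(X)={2,3,4,5} D(V)={2,3,5,6}: V {2,3,5,6}->{3,5,6}
So after constraint 2: D(V) = {3,5,6}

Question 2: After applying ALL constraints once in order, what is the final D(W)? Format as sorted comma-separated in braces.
Constraint 1 (U != X) on D(U)={2,4,6} D(X)={2,3,4,5}: no change
Constraint 2 (X < V) on D(X)={2,3,4,5} D(V)={2,3,5,6}: V {2,3,5,6}->{3,5,6}
Constraint 3 (W + U = X) on D(W)={2,3,4,5,6} D(U)={2,4,6} D(X)={2,3,4,5}: W {2,3,4,5,6}->{2,3}; U {2,4,6}->{2}; X {2,3,4,5}->{4,5}
Constraint 4 (U < X) on D(U)={2} D(X)={4,5}: no change
So after all 4 constraints: D(W) = {2,3}

Answer: {2,3}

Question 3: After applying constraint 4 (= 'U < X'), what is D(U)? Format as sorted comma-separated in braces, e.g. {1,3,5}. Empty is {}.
Constraint 1 (U != X) on D(U)={2,4,6} D(X)={2,3,4,5}: no change
Constraint 2 (X < V) on D(X)={2,3,4,5} D(V)={2,3,5,6}: V {2,3,5,6}->{3,5,6}
Constraint 3 (W + U = X) on D(W)={2,3,4,5,6} D(U)={2,4,6} D(X)={2,3,4,5}: W {2,3,4,5,6}->{2,3}; U {2,4,6}->{2}; X {2,3,4,5}->{4,5}
Constraint 4 (U < X) on D(U)={2} D(X)={4,5}: no change
So after constraint 4: D(U) = {2}

Answer: {2}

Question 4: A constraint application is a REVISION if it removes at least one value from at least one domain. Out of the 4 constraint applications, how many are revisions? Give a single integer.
Answer: 2

Derivation:
Constraint 1 (U != X) on D(U)={2,4,6} D(X)={2,3,4,5}: no change => not a revision
Constraint 2 (X < V) on D(X)={2,3,4,5} D(V)={2,3,5,6}: V {2,3,5,6}->{3,5,6} => REVISION
Constraint 3 (W + U = X) on D(W)={2,3,4,5,6} D(U)={2,4,6} D(X)={2,3,4,5}: W {2,3,4,5,6}->{2,3}; U {2,4,6}->{2}; X {2,3,4,5}->{4,5} => REVISION
Constraint 4 (U < X) on D(U)={2} D(X)={4,5}: no change => not a revision
Total revisions = 2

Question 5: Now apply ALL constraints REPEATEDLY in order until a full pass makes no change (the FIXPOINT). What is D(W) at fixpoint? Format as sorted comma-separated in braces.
Answer: {2,3}

Derivation:
pass 0 (initial): D(W)={2,3,4,5,6}
pass 1: U {2,4,6}->{2}; V {2,3,5,6}->{3,5,6}; W {2,3,4,5,6}->{2,3}; X {2,3,4,5}->{4,5}
pass 2: V {3,5,6}->{5,6}
pass 3: no change
Fixpoint after 3 passes: D(W) = {2,3}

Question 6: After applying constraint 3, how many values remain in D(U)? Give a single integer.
Constraint 1 (U != X) on D(U)={2,4,6} D(X)={2,3,4,5}: no change
Constraint 2 (X < V) on D(X)={2,3,4,5} D(V)={2,3,5,6}: V {2,3,5,6}->{3,5,6}
Constraint 3 (W + U = X) on D(W)={2,3,4,5,6} D(U)={2,4,6} D(X)={2,3,4,5}: W {2,3,4,5,6}->{2,3}; U {2,4,6}->{2}; X {2,3,4,5}->{4,5}
So after constraint 3: D(U)={2}, size = 1

Answer: 1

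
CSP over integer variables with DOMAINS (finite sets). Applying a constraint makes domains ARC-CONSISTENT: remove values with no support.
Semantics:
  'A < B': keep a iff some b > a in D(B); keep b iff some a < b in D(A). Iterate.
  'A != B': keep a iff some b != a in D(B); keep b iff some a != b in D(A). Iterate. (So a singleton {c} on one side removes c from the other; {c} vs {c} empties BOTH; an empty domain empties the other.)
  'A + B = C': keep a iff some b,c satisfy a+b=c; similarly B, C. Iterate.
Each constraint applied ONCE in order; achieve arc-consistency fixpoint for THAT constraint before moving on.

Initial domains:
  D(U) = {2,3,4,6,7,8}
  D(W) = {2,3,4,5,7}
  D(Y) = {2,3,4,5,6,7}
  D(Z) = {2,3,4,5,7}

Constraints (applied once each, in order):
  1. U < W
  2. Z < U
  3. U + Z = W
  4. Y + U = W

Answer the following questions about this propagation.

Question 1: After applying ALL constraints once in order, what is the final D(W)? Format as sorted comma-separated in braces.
Answer: {5,7}

Derivation:
Constraint 1 (U < W) on D(U)={2,3,4,6,7,8} D(W)={2,3,4,5,7}: U {2,3,4,6,7,8}->{2,3,4,6}; W {2,3,4,5,7}->{3,4,5,7}
Constraint 2 (Z < U) on D(Z)={2,3,4,5,7} D(U)={2,3,4,6}: Z {2,3,4,5,7}->{2,3,4,5}; U {2,3,4,6}->{3,4,6}
Constraint 3 (U + Z = W) on D(U)={3,4,6} D(Z)={2,3,4,5} D(W)={3,4,5,7}: U {3,4,6}->{3,4}; Z {2,3,4,5}->{2,3,4}; W {3,4,5,7}->{5,7}
Constraint 4 (Y + U = W) on D(Y)={2,3,4,5,6,7} D(U)={3,4} D(W)={5,7}: Y {2,3,4,5,6,7}->{2,3,4}
So after all 4 constraints: D(W) = {5,7}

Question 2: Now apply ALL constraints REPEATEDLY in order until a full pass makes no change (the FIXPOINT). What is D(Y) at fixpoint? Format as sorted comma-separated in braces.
Answer: {2,3,4}

Derivation:
pass 0 (initial): D(Y)={2,3,4,5,6,7}
pass 1: U {2,3,4,6,7,8}->{3,4}; W {2,3,4,5,7}->{5,7}; Y {2,3,4,5,6,7}->{2,3,4}; Z {2,3,4,5,7}->{2,3,4}
pass 2: Z {2,3,4}->{2,3}
pass 3: no change
Fixpoint after 3 passes: D(Y) = {2,3,4}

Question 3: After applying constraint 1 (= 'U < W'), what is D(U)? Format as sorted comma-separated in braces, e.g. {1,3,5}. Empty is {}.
Constraint 1 (U < W) on D(U)={2,3,4,6,7,8} D(W)={2,3,4,5,7}: U {2,3,4,6,7,8}->{2,3,4,6}; W {2,3,4,5,7}->{3,4,5,7}
So after constraint 1: D(U) = {2,3,4,6}

Answer: {2,3,4,6}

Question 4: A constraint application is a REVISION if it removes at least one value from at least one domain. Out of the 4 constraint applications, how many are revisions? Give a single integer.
Constraint 1 (U < W) on D(U)={2,3,4,6,7,8} D(W)={2,3,4,5,7}: U {2,3,4,6,7,8}->{2,3,4,6}; W {2,3,4,5,7}->{3,4,5,7} => REVISION
Constraint 2 (Z < U) on D(Z)={2,3,4,5,7} D(U)={2,3,4,6}: Z {2,3,4,5,7}->{2,3,4,5}; U {2,3,4,6}->{3,4,6} => REVISION
Constraint 3 (U + Z = W) on D(U)={3,4,6} D(Z)={2,3,4,5} D(W)={3,4,5,7}: U {3,4,6}->{3,4}; Z {2,3,4,5}->{2,3,4}; W {3,4,5,7}->{5,7} => REVISION
Constraint 4 (Y + U = W) on D(Y)={2,3,4,5,6,7} D(U)={3,4} D(W)={5,7}: Y {2,3,4,5,6,7}->{2,3,4} => REVISION
Total revisions = 4

Answer: 4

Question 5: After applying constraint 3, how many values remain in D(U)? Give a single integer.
Constraint 1 (U < W) on D(U)={2,3,4,6,7,8} D(W)={2,3,4,5,7}: U {2,3,4,6,7,8}->{2,3,4,6}; W {2,3,4,5,7}->{3,4,5,7}
Constraint 2 (Z < U) on D(Z)={2,3,4,5,7} D(U)={2,3,4,6}: Z {2,3,4,5,7}->{2,3,4,5}; U {2,3,4,6}->{3,4,6}
Constraint 3 (U + Z = W) on D(U)={3,4,6} D(Z)={2,3,4,5} D(W)={3,4,5,7}: U {3,4,6}->{3,4}; Z {2,3,4,5}->{2,3,4}; W {3,4,5,7}->{5,7}
So after constraint 3: D(U)={3,4}, size = 2

Answer: 2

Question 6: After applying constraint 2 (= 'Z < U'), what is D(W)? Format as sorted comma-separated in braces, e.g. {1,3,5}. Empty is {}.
Answer: {3,4,5,7}

Derivation:
Constraint 1 (U < W) on D(U)={2,3,4,6,7,8} D(W)={2,3,4,5,7}: U {2,3,4,6,7,8}->{2,3,4,6}; W {2,3,4,5,7}->{3,4,5,7}
Constraint 2 (Z < U) on D(Z)={2,3,4,5,7} D(U)={2,3,4,6}: Z {2,3,4,5,7}->{2,3,4,5}; U {2,3,4,6}->{3,4,6}
So after constraint 2: D(W) = {3,4,5,7}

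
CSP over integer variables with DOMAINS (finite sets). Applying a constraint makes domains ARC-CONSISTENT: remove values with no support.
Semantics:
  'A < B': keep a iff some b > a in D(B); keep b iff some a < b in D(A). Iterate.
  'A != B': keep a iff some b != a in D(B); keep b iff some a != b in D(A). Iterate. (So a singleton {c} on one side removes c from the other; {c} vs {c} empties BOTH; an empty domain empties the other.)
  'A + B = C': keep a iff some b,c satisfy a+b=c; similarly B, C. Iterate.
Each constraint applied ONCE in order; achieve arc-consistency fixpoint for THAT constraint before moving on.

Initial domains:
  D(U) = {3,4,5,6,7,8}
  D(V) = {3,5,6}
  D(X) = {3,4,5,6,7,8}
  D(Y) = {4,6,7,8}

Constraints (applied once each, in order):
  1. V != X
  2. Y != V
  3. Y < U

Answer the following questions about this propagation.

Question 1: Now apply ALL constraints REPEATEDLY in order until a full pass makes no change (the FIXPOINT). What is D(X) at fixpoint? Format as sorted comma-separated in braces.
pass 0 (initial): D(X)={3,4,5,6,7,8}
pass 1: U {3,4,5,6,7,8}->{5,6,7,8}; Y {4,6,7,8}->{4,6,7}
pass 2: no change
Fixpoint after 2 passes: D(X) = {3,4,5,6,7,8}

Answer: {3,4,5,6,7,8}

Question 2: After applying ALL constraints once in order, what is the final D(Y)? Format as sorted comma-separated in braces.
Answer: {4,6,7}

Derivation:
Constraint 1 (V != X) on D(V)={3,5,6} D(X)={3,4,5,6,7,8}: no change
Constraint 2 (Y != V) on D(Y)={4,6,7,8} D(V)={3,5,6}: no change
Constraint 3 (Y < U) on D(Y)={4,6,7,8} D(U)={3,4,5,6,7,8}: Y {4,6,7,8}->{4,6,7}; U {3,4,5,6,7,8}->{5,6,7,8}
So after all 3 constraints: D(Y) = {4,6,7}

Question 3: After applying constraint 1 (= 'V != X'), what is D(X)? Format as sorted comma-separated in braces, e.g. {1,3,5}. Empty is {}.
Constraint 1 (V != X) on D(V)={3,5,6} D(X)={3,4,5,6,7,8}: no change
So after constraint 1: D(X) = {3,4,5,6,7,8}

Answer: {3,4,5,6,7,8}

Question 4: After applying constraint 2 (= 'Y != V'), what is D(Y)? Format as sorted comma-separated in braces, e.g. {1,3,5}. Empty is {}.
Constraint 1 (V != X) on D(V)={3,5,6} D(X)={3,4,5,6,7,8}: no change
Constraint 2 (Y != V) on D(Y)={4,6,7,8} D(V)={3,5,6}: no change
So after constraint 2: D(Y) = {4,6,7,8}

Answer: {4,6,7,8}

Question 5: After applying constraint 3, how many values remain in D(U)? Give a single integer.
Constraint 1 (V != X) on D(V)={3,5,6} D(X)={3,4,5,6,7,8}: no change
Constraint 2 (Y != V) on D(Y)={4,6,7,8} D(V)={3,5,6}: no change
Constraint 3 (Y < U) on D(Y)={4,6,7,8} D(U)={3,4,5,6,7,8}: Y {4,6,7,8}->{4,6,7}; U {3,4,5,6,7,8}->{5,6,7,8}
So after constraint 3: D(U)={5,6,7,8}, size = 4

Answer: 4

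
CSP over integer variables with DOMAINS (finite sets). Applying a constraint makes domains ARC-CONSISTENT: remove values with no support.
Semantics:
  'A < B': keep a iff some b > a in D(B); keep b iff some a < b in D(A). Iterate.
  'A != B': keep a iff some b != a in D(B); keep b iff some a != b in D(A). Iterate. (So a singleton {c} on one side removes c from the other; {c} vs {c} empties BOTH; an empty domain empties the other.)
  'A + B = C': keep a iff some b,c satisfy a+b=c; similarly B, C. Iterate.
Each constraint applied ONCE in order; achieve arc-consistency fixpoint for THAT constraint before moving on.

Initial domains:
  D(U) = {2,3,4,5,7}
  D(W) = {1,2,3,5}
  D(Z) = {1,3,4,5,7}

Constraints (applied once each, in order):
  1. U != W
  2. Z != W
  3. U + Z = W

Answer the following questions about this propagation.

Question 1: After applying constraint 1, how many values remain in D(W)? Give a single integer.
Answer: 4

Derivation:
Constraint 1 (U != W) on D(U)={2,3,4,5,7} D(W)={1,2,3,5}: no change
So after constraint 1: D(W)={1,2,3,5}, size = 4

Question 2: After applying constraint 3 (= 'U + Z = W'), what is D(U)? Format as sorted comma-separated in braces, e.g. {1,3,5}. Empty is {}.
Constraint 1 (U != W) on D(U)={2,3,4,5,7} D(W)={1,2,3,5}: no change
Constraint 2 (Z != W) on D(Z)={1,3,4,5,7} D(W)={1,2,3,5}: no change
Constraint 3 (U + Z = W) on D(U)={2,3,4,5,7} D(Z)={1,3,4,5,7} D(W)={1,2,3,5}: U {2,3,4,5,7}->{2,4}; Z {1,3,4,5,7}->{1,3}; W {1,2,3,5}->{3,5}
So after constraint 3: D(U) = {2,4}

Answer: {2,4}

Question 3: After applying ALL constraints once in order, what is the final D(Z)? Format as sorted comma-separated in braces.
Constraint 1 (U != W) on D(U)={2,3,4,5,7} D(W)={1,2,3,5}: no change
Constraint 2 (Z != W) on D(Z)={1,3,4,5,7} D(W)={1,2,3,5}: no change
Constraint 3 (U + Z = W) on D(U)={2,3,4,5,7} D(Z)={1,3,4,5,7} D(W)={1,2,3,5}: U {2,3,4,5,7}->{2,4}; Z {1,3,4,5,7}->{1,3}; W {1,2,3,5}->{3,5}
So after all 3 constraints: D(Z) = {1,3}

Answer: {1,3}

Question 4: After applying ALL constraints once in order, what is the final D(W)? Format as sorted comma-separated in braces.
Answer: {3,5}

Derivation:
Constraint 1 (U != W) on D(U)={2,3,4,5,7} D(W)={1,2,3,5}: no change
Constraint 2 (Z != W) on D(Z)={1,3,4,5,7} D(W)={1,2,3,5}: no change
Constraint 3 (U + Z = W) on D(U)={2,3,4,5,7} D(Z)={1,3,4,5,7} D(W)={1,2,3,5}: U {2,3,4,5,7}->{2,4}; Z {1,3,4,5,7}->{1,3}; W {1,2,3,5}->{3,5}
So after all 3 constraints: D(W) = {3,5}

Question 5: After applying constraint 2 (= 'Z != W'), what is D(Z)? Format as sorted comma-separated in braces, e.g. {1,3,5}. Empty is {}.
Answer: {1,3,4,5,7}

Derivation:
Constraint 1 (U != W) on D(U)={2,3,4,5,7} D(W)={1,2,3,5}: no change
Constraint 2 (Z != W) on D(Z)={1,3,4,5,7} D(W)={1,2,3,5}: no change
So after constraint 2: D(Z) = {1,3,4,5,7}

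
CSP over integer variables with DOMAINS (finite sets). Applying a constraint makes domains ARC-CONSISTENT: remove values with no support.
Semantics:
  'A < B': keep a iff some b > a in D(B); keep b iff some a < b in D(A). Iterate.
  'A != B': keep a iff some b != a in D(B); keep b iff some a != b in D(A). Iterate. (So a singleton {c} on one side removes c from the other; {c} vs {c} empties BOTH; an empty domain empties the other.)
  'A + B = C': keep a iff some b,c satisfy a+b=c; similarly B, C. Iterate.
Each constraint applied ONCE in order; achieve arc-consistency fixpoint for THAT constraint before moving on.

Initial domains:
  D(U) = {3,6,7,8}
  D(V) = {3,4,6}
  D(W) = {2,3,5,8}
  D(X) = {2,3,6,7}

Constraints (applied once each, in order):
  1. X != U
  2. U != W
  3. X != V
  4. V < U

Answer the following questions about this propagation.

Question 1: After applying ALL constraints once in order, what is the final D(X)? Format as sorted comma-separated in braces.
Constraint 1 (X != U) on D(X)={2,3,6,7} D(U)={3,6,7,8}: no change
Constraint 2 (U != W) on D(U)={3,6,7,8} D(W)={2,3,5,8}: no change
Constraint 3 (X != V) on D(X)={2,3,6,7} D(V)={3,4,6}: no change
Constraint 4 (V < U) on D(V)={3,4,6} D(U)={3,6,7,8}: U {3,6,7,8}->{6,7,8}
So after all 4 constraints: D(X) = {2,3,6,7}

Answer: {2,3,6,7}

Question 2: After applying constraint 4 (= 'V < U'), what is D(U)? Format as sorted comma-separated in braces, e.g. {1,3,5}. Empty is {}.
Constraint 1 (X != U) on D(X)={2,3,6,7} D(U)={3,6,7,8}: no change
Constraint 2 (U != W) on D(U)={3,6,7,8} D(W)={2,3,5,8}: no change
Constraint 3 (X != V) on D(X)={2,3,6,7} D(V)={3,4,6}: no change
Constraint 4 (V < U) on D(V)={3,4,6} D(U)={3,6,7,8}: U {3,6,7,8}->{6,7,8}
So after constraint 4: D(U) = {6,7,8}

Answer: {6,7,8}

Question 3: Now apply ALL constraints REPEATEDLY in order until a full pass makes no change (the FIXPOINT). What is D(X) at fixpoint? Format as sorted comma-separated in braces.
Answer: {2,3,6,7}

Derivation:
pass 0 (initial): D(X)={2,3,6,7}
pass 1: U {3,6,7,8}->{6,7,8}
pass 2: no change
Fixpoint after 2 passes: D(X) = {2,3,6,7}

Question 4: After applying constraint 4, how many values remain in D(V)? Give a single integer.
Answer: 3

Derivation:
Constraint 1 (X != U) on D(X)={2,3,6,7} D(U)={3,6,7,8}: no change
Constraint 2 (U != W) on D(U)={3,6,7,8} D(W)={2,3,5,8}: no change
Constraint 3 (X != V) on D(X)={2,3,6,7} D(V)={3,4,6}: no change
Constraint 4 (V < U) on D(V)={3,4,6} D(U)={3,6,7,8}: U {3,6,7,8}->{6,7,8}
So after constraint 4: D(V)={3,4,6}, size = 3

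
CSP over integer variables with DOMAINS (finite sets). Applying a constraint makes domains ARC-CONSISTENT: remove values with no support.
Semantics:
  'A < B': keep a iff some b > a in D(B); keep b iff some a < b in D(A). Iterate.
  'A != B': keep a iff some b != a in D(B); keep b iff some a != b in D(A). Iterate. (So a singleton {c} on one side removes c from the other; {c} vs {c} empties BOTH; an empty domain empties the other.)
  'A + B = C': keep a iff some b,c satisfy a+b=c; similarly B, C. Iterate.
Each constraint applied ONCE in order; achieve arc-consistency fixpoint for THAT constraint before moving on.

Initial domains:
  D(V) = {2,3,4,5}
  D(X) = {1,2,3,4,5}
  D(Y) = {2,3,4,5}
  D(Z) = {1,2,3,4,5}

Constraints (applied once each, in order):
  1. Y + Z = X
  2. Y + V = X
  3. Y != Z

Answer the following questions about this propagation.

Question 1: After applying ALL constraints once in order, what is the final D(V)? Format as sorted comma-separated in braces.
Answer: {2,3}

Derivation:
Constraint 1 (Y + Z = X) on D(Y)={2,3,4,5} D(Z)={1,2,3,4,5} D(X)={1,2,3,4,5}: Y {2,3,4,5}->{2,3,4}; Z {1,2,3,4,5}->{1,2,3}; X {1,2,3,4,5}->{3,4,5}
Constraint 2 (Y + V = X) on D(Y)={2,3,4} D(V)={2,3,4,5} D(X)={3,4,5}: Y {2,3,4}->{2,3}; V {2,3,4,5}->{2,3}; X {3,4,5}->{4,5}
Constraint 3 (Y != Z) on D(Y)={2,3} D(Z)={1,2,3}: no change
So after all 3 constraints: D(V) = {2,3}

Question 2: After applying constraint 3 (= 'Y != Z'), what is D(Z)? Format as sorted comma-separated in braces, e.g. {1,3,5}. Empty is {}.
Answer: {1,2,3}

Derivation:
Constraint 1 (Y + Z = X) on D(Y)={2,3,4,5} D(Z)={1,2,3,4,5} D(X)={1,2,3,4,5}: Y {2,3,4,5}->{2,3,4}; Z {1,2,3,4,5}->{1,2,3}; X {1,2,3,4,5}->{3,4,5}
Constraint 2 (Y + V = X) on D(Y)={2,3,4} D(V)={2,3,4,5} D(X)={3,4,5}: Y {2,3,4}->{2,3}; V {2,3,4,5}->{2,3}; X {3,4,5}->{4,5}
Constraint 3 (Y != Z) on D(Y)={2,3} D(Z)={1,2,3}: no change
So after constraint 3: D(Z) = {1,2,3}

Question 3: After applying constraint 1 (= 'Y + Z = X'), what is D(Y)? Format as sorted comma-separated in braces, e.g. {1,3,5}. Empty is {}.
Answer: {2,3,4}

Derivation:
Constraint 1 (Y + Z = X) on D(Y)={2,3,4,5} D(Z)={1,2,3,4,5} D(X)={1,2,3,4,5}: Y {2,3,4,5}->{2,3,4}; Z {1,2,3,4,5}->{1,2,3}; X {1,2,3,4,5}->{3,4,5}
So after constraint 1: D(Y) = {2,3,4}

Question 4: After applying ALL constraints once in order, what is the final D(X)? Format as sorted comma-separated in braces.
Constraint 1 (Y + Z = X) on D(Y)={2,3,4,5} D(Z)={1,2,3,4,5} D(X)={1,2,3,4,5}: Y {2,3,4,5}->{2,3,4}; Z {1,2,3,4,5}->{1,2,3}; X {1,2,3,4,5}->{3,4,5}
Constraint 2 (Y + V = X) on D(Y)={2,3,4} D(V)={2,3,4,5} D(X)={3,4,5}: Y {2,3,4}->{2,3}; V {2,3,4,5}->{2,3}; X {3,4,5}->{4,5}
Constraint 3 (Y != Z) on D(Y)={2,3} D(Z)={1,2,3}: no change
So after all 3 constraints: D(X) = {4,5}

Answer: {4,5}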